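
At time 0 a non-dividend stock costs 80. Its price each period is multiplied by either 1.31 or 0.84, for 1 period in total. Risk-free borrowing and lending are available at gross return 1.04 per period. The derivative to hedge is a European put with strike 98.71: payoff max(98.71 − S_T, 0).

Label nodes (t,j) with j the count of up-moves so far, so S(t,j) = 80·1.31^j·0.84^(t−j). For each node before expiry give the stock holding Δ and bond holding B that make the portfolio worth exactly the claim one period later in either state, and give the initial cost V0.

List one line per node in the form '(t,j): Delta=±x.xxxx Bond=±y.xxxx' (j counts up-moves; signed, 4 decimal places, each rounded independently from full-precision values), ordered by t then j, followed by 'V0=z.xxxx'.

No-arbitrage ⇒ martingale measure with p* = (R−d)/(u−d) = 0.4255.
At expiry t=1: V(1,0)=31.5100, V(1,1)=0.0000
  t=0,j=0: stock 80.0000 → up 104.8000 (V=0.0000), down 67.2000 (V=31.5100). Price 17.4053; hedge Δ=-0.8380, bond B=84.4478.
Root portfolio cost Δ·80+B reproduces V0=17.4053.

(0,0): Delta=-0.8380 Bond=84.4478
V0=17.4053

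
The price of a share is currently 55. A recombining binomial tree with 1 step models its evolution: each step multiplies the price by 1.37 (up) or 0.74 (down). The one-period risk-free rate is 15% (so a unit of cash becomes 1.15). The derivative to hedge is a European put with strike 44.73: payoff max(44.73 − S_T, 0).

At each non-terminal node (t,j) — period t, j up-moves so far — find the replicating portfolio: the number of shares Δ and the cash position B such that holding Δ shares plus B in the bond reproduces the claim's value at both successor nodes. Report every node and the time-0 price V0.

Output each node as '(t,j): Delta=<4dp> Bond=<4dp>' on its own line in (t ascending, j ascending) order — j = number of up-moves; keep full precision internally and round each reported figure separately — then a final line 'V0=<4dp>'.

(0,0): Delta=-0.1163 Bond=7.6206
V0=1.2237

The replicating-portfolio and risk-neutral prices coincide; use p* = (1.15−0.74)/(1.37−0.74) = 0.6508 for the latter.
Payoff layer (t=1): V(1,0)=4.0300, V(1,1)=0.0000
  t=0,j=0: stock 55.0000 → up 75.3500 (V=0.0000), down 40.7000 (V=4.0300). Price 1.2237; hedge Δ=-0.1163, bond B=7.6206.
Check: Δ(0,0)·S0 + B(0,0) = 1.2237 = V0.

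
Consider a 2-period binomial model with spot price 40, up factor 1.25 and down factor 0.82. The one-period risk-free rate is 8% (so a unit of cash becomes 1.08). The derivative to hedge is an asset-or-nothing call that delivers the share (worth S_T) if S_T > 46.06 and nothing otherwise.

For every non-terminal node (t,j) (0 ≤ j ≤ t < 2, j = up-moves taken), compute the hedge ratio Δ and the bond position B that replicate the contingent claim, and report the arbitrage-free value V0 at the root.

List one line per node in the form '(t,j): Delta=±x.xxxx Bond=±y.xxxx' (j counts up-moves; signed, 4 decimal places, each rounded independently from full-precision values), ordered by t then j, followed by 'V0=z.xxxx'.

Risk-neutral probability p* = (R−d)/(u−d) = (1.08−0.82)/(1.25−0.82) = 0.6047.
Terminal payoffs: V(2,0)=0.0000, V(2,1)=0.0000, V(2,2)=62.5000
Node (1,0) S=32.8000: V=(p*·0.0000+(1−p*)·0.0000)/1.08=0.0000; Δ=(0.0000−0.0000)/(41.0000−26.8960)=0.0000; B=V−Δ·S=0.0000
Node (1,1) S=50.0000: V=(p*·62.5000+(1−p*)·0.0000)/1.08=34.9914; Δ=(62.5000−0.0000)/(62.5000−41.0000)=2.9070; B=V−Δ·S=-110.3575
Node (0,0) S=40.0000: V=(p*·34.9914+(1−p*)·0.0000)/1.08=19.5904; Δ=(34.9914−0.0000)/(50.0000−32.8000)=2.0344; B=V−Δ·S=-61.7850
Root portfolio cost Δ·40+B reproduces V0=19.5904.

(0,0): Delta=2.0344 Bond=-61.7850
(1,0): Delta=0.0000 Bond=0.0000
(1,1): Delta=2.9070 Bond=-110.3575
V0=19.5904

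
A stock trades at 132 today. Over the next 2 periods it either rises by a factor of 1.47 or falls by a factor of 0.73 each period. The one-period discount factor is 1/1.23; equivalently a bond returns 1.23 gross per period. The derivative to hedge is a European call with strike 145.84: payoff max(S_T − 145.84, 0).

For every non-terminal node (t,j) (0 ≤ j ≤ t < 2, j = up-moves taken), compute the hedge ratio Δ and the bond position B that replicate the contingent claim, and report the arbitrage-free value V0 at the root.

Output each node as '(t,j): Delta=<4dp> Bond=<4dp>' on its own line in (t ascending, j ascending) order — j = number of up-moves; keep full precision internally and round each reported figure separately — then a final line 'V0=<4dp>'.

No-arbitrage ⇒ martingale measure with p* = (R−d)/(u−d) = 0.6757.
Terminal values V(2,·): V(2,0)=0.0000, V(2,1)=0.0000, V(2,2)=139.3988
(1,0): S=96.3600. Δ = (V_up−V_dn)/(S_up−S_dn) = (0.0000−0.0000)/(141.6492−70.3428) = 0.0000. V = [p*·0.0000 + (1−p*)·0.0000]/1.23 = 0.0000. B = V − Δ·S = 0.0000.
(1,1): S=194.0400. Δ = (V_up−V_dn)/(S_up−S_dn) = (139.3988−0.0000)/(285.2388−141.6492) = 0.9708. V = [p*·139.3988 + (1−p*)·0.0000]/1.23 = 76.5759. B = V − Δ·S = -111.8008.
(0,0): S=132.0000. Δ = (V_up−V_dn)/(S_up−S_dn) = (76.5759−0.0000)/(194.0400−96.3600) = 0.7839. V = [p*·76.5759 + (1−p*)·0.0000]/1.23 = 42.0654. B = V − Δ·S = -61.4155.
The time-0 hedge costs 42.0654, which is the no-arbitrage price.

(0,0): Delta=0.7839 Bond=-61.4155
(1,0): Delta=0.0000 Bond=0.0000
(1,1): Delta=0.9708 Bond=-111.8008
V0=42.0654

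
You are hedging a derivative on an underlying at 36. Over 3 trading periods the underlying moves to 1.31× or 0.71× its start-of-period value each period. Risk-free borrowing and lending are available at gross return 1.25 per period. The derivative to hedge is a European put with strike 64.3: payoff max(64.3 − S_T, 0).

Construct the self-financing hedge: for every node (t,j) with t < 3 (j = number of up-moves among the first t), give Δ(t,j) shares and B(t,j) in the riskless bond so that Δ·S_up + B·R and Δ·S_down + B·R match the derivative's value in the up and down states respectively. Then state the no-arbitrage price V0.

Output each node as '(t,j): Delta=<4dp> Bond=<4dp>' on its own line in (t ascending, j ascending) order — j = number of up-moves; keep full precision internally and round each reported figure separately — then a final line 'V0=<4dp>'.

(0,0): Delta=-0.6008 Bond=24.7598
(1,0): Delta=-1.0000 Bond=41.1520
(1,1): Delta=-0.5768 Bond=29.8161
(2,0): Delta=-1.0000 Bond=51.4400
(2,1): Delta=-1.0000 Bond=51.4400
(2,2): Delta=-0.5513 Bond=35.6957
V0=3.1292

Since d<R<u, set p* = (R−d)/(u−d) = 0.9000; price each node as the discounted p*-expectation of its children.
At expiry t=3: V(3,0)=51.4152, V(3,1)=40.5266, V(3,2)=20.4365, V(3,3)=0.0000
(2,0): S=18.1476. Δ = (V_up−V_dn)/(S_up−S_dn) = (40.5266−51.4152)/(23.7734−12.8848) = -1.0000. V = [p*·40.5266 + (1−p*)·51.4152]/1.25 = 33.2924. B = V − Δ·S = 51.4400.
(2,1): S=33.4836. Δ = (V_up−V_dn)/(S_up−S_dn) = (20.4365−40.5266)/(43.8635−23.7734) = -1.0000. V = [p*·20.4365 + (1−p*)·40.5266]/1.25 = 17.9564. B = V − Δ·S = 51.4400.
(2,2): S=61.7796. Δ = (V_up−V_dn)/(S_up−S_dn) = (0.0000−20.4365)/(80.9313−43.8635) = -0.5513. V = [p*·0.0000 + (1−p*)·20.4365]/1.25 = 1.6349. B = V − Δ·S = 35.6957.
(1,0): S=25.5600. Δ = (V_up−V_dn)/(S_up−S_dn) = (17.9564−33.2924)/(33.4836−18.1476) = -1.0000. V = [p*·17.9564 + (1−p*)·33.2924]/1.25 = 15.5920. B = V − Δ·S = 41.1520.
(1,1): S=47.1600. Δ = (V_up−V_dn)/(S_up−S_dn) = (1.6349−17.9564)/(61.7796−33.4836) = -0.5768. V = [p*·1.6349 + (1−p*)·17.9564]/1.25 = 2.6137. B = V − Δ·S = 29.8161.
(0,0): S=36.0000. Δ = (V_up−V_dn)/(S_up−S_dn) = (2.6137−15.5920)/(47.1600−25.5600) = -0.6008. V = [p*·2.6137 + (1−p*)·15.5920]/1.25 = 3.1292. B = V − Δ·S = 24.7598.
Check: Δ(0,0)·S0 + B(0,0) = 3.1292 = V0.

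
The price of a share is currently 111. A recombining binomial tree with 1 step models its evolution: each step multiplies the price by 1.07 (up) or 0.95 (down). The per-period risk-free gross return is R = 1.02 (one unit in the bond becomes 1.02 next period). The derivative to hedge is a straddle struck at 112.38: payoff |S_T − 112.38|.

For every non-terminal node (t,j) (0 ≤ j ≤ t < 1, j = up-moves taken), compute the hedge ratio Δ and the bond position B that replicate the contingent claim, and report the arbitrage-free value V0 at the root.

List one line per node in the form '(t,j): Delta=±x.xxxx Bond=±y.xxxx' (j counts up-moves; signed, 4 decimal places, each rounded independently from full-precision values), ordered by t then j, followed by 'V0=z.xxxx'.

Risk-neutral probability p* = (R−d)/(u−d) = (1.02−0.95)/(1.07−0.95) = 0.5833.
Terminal values V(1,·): V(1,0)=6.9300, V(1,1)=6.3900
(0,0): S=111.0000. Δ = (V_up−V_dn)/(S_up−S_dn) = (6.3900−6.9300)/(118.7700−105.4500) = -0.0405. V = [p*·6.3900 + (1−p*)·6.9300]/1.02 = 6.4853. B = V − Δ·S = 10.9853.
Root portfolio cost Δ·111+B reproduces V0=6.4853.

(0,0): Delta=-0.0405 Bond=10.9853
V0=6.4853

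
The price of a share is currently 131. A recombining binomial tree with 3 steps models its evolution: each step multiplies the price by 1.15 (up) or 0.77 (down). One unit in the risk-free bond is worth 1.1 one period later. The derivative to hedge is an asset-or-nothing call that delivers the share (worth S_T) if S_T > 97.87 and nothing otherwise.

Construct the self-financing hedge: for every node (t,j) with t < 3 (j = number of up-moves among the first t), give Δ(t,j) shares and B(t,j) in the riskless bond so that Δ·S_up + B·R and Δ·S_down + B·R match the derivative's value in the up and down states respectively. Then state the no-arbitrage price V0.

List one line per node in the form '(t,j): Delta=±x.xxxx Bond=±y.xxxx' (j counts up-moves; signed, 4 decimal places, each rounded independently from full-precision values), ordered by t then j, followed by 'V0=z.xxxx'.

(0,0): Delta=1.3304 Bond=-46.4123
(1,0): Delta=2.7476 Bond=-194.0036
(1,1): Delta=1.1866 Bond=-29.3945
(2,0): Delta=0.0000 Bond=0.0000
(2,1): Delta=3.0263 Bond=-245.7379
(2,2): Delta=1.0000 Bond=0.0000
V0=127.8707

Since d<R<u, set p* = (R−d)/(u−d) = 0.8684; price each node as the discounted p*-expectation of its children.
Payoff layer (t=3): V(3,0)=0.0000, V(3,1)=0.0000, V(3,2)=133.4006, V(3,3)=199.2346
(2,0): S=77.6699. Δ = (V_up−V_dn)/(S_up−S_dn) = (0.0000−0.0000)/(89.3204−59.8058) = 0.0000. V = [p*·0.0000 + (1−p*)·0.0000]/1.1 = 0.0000. B = V − Δ·S = 0.0000.
(2,1): S=116.0005. Δ = (V_up−V_dn)/(S_up−S_dn) = (133.4006−0.0000)/(133.4006−89.3204) = 3.0263. V = [p*·133.4006 + (1−p*)·0.0000]/1.1 = 105.3162. B = V − Δ·S = -245.7379.
(2,2): S=173.2475. Δ = (V_up−V_dn)/(S_up−S_dn) = (199.2346−133.4006)/(199.2346−133.4006) = 1.0000. V = [p*·199.2346 + (1−p*)·133.4006]/1.1 = 173.2475. B = V − Δ·S = 0.0000.
(1,0): S=100.8700. Δ = (V_up−V_dn)/(S_up−S_dn) = (105.3162−0.0000)/(116.0005−77.6699) = 2.7476. V = [p*·105.3162 + (1−p*)·0.0000]/1.1 = 83.1444. B = V − Δ·S = -194.0036.
(1,1): S=150.6500. Δ = (V_up−V_dn)/(S_up−S_dn) = (173.2475−105.3162)/(173.2475−116.0005) = 1.1866. V = [p*·173.2475 + (1−p*)·105.3162]/1.1 = 149.3720. B = V − Δ·S = -29.3945.
(0,0): S=131.0000. Δ = (V_up−V_dn)/(S_up−S_dn) = (149.3720−83.1444)/(150.6500−100.8700) = 1.3304. V = [p*·149.3720 + (1−p*)·83.1444]/1.1 = 127.8707. B = V − Δ·S = -46.4123.
Root portfolio cost Δ·131+B reproduces V0=127.8707.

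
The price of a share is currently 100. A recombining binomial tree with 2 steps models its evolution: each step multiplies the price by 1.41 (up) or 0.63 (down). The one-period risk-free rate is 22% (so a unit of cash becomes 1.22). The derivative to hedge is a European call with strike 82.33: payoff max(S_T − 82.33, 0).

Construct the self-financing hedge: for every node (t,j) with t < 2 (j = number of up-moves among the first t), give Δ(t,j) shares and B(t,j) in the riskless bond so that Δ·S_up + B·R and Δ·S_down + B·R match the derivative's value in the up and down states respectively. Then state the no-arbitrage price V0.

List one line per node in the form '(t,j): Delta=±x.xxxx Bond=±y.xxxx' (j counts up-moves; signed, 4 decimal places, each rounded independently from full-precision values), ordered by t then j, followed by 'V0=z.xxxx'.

Risk-neutral probability p* = (R−d)/(u−d) = (1.22−0.63)/(1.41−0.63) = 0.7564.
Terminal values V(2,·): V(2,0)=0.0000, V(2,1)=6.5000, V(2,2)=116.4800
Node (1,0) S=63.0000: V=(p*·6.5000+(1−p*)·0.0000)/1.22=4.0301; Δ=(6.5000−0.0000)/(88.8300−39.6900)=0.1323; B=V−Δ·S=-4.3033
Node (1,1) S=141.0000: V=(p*·116.4800+(1−p*)·6.5000)/1.22=73.5164; Δ=(116.4800−6.5000)/(198.8100−88.8300)=1.0000; B=V−Δ·S=-67.4836
Node (0,0) S=100.0000: V=(p*·73.5164+(1−p*)·4.0301)/1.22=46.3854; Δ=(73.5164−4.0301)/(141.0000−63.0000)=0.8909; B=V−Δ·S=-42.6996
Check: Δ(0,0)·S0 + B(0,0) = 46.3854 = V0.

(0,0): Delta=0.8909 Bond=-42.6996
(1,0): Delta=0.1323 Bond=-4.3033
(1,1): Delta=1.0000 Bond=-67.4836
V0=46.3854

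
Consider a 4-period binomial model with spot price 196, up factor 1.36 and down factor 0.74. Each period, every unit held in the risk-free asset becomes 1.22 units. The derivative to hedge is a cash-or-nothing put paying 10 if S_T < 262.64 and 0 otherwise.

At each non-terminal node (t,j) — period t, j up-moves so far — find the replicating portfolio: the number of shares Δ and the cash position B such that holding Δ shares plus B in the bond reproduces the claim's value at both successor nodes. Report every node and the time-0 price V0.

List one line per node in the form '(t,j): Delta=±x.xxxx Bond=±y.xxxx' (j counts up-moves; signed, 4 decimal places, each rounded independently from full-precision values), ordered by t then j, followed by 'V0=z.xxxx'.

Under the risk-neutral measure, an up-move has probability p* = (R−d)/(u−d) = 0.7742 and values discount at R = 1.22.
Terminal values V(4,·): V(4,0)=10.0000, V(4,1)=10.0000, V(4,2)=10.0000, V(4,3)=0.0000, V(4,4)=0.0000
Node (3,0) S=79.4239: V=(p*·10.0000+(1−p*)·10.0000)/1.22=8.1967; Δ=(10.0000−10.0000)/(108.0165−58.7737)=0.0000; B=V−Δ·S=8.1967
Node (3,1) S=145.9683: V=(p*·10.0000+(1−p*)·10.0000)/1.22=8.1967; Δ=(10.0000−10.0000)/(198.5168−108.0165)=0.0000; B=V−Δ·S=8.1967
Node (3,2) S=268.2660: V=(p*·0.0000+(1−p*)·10.0000)/1.22=1.8509; Δ=(0.0000−10.0000)/(364.8417−198.5168)=-0.0601; B=V−Δ·S=17.9799
Node (3,3) S=493.0294: V=(p*·0.0000+(1−p*)·0.0000)/1.22=0.0000; Δ=(0.0000−0.0000)/(670.5200−364.8417)=0.0000; B=V−Δ·S=0.0000
Node (2,0) S=107.3296: V=(p*·8.1967+(1−p*)·8.1967)/1.22=6.7186; Δ=(8.1967−8.1967)/(145.9683−79.4239)=0.0000; B=V−Δ·S=6.7186
Node (2,1) S=197.2544: V=(p*·1.8509+(1−p*)·8.1967)/1.22=2.6916; Δ=(1.8509−8.1967)/(268.2660−145.9683)=-0.0519; B=V−Δ·S=12.9269
Node (2,2) S=362.5216: V=(p*·0.0000+(1−p*)·1.8509)/1.22=0.3426; Δ=(0.0000−1.8509)/(493.0294−268.2660)=-0.0082; B=V−Δ·S=3.3279
Node (1,0) S=145.0400: V=(p*·2.6916+(1−p*)·6.7186)/1.22=2.9516; Δ=(2.6916−6.7186)/(197.2544−107.3296)=-0.0448; B=V−Δ·S=9.4467
Node (1,1) S=266.5600: V=(p*·0.3426+(1−p*)·2.6916)/1.22=0.7156; Δ=(0.3426−2.6916)/(362.5216−197.2544)=-0.0142; B=V−Δ·S=4.5044
Node (0,0) S=196.0000: V=(p*·0.7156+(1−p*)·2.9516)/1.22=1.0004; Δ=(0.7156−2.9516)/(266.5600−145.0400)=-0.0184; B=V−Δ·S=4.6069
Root portfolio cost Δ·196+B reproduces V0=1.0004.

(0,0): Delta=-0.0184 Bond=4.6069
(1,0): Delta=-0.0448 Bond=9.4467
(1,1): Delta=-0.0142 Bond=4.5044
(2,0): Delta=0.0000 Bond=6.7186
(2,1): Delta=-0.0519 Bond=12.9269
(2,2): Delta=-0.0082 Bond=3.3279
(3,0): Delta=0.0000 Bond=8.1967
(3,1): Delta=0.0000 Bond=8.1967
(3,2): Delta=-0.0601 Bond=17.9799
(3,3): Delta=0.0000 Bond=0.0000
V0=1.0004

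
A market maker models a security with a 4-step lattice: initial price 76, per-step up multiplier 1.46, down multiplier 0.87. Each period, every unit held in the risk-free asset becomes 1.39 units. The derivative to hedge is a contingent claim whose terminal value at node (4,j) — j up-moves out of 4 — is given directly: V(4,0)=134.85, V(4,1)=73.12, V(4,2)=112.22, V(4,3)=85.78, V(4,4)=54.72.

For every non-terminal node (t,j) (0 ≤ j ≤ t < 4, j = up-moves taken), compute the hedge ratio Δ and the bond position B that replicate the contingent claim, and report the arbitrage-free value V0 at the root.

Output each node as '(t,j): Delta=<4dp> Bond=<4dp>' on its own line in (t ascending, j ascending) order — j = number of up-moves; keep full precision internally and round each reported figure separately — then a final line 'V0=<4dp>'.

(0,0): Delta=-0.2261 Bond=35.5860
(1,0): Delta=-0.1755 Bond=46.1235
(1,1): Delta=-0.2301 Bond=49.9142
(2,0): Delta=0.5752 Bond=20.9245
(2,1): Delta=-0.2358 Bond=69.9253
(2,2): Delta=-0.2297 Bond=69.3075
(3,0): Delta=-2.0906 Bond=162.5004
(3,1): Delta=0.7891 Bond=11.1252
(3,2): Delta=-0.3180 Bond=108.7826
(3,3): Delta=-0.2226 Bond=94.6621
V0=18.4056

No-arbitrage ⇒ martingale measure with p* = (R−d)/(u−d) = 0.8814.
Terminal values V(4,·): V(4,0)=134.8500, V(4,1)=73.1200, V(4,2)=112.2200, V(4,3)=85.7800, V(4,4)=54.7200
  t=3,j=0: stock 50.0462 → up 73.0675 (V=73.1200), down 43.5402 (V=134.8500). Price 57.8733; hedge Δ=-2.0906, bond B=162.5004.
  t=3,j=1: stock 83.9856 → up 122.6190 (V=112.2200), down 73.0675 (V=73.1200). Price 77.3964; hedge Δ=0.7891, bond B=11.1252.
  t=3,j=2: stock 140.9414 → up 205.7744 (V=85.7800), down 122.6190 (V=112.2200). Price 63.9690; hedge Δ=-0.3180, bond B=108.7826.
  t=3,j=3: stock 236.5223 → up 345.3226 (V=54.7200), down 205.7744 (V=85.7800). Price 42.0180; hedge Δ=-0.2226, bond B=94.6621.
  t=2,j=0: stock 57.5244 → up 83.9856 (V=77.3964), down 50.0462 (V=57.8733). Price 54.0145; hedge Δ=0.5752, bond B=20.9245.
  t=2,j=1: stock 96.5352 → up 140.9414 (V=63.9690), down 83.9856 (V=77.3964). Price 47.1670; hedge Δ=-0.2358, bond B=69.9253.
  t=2,j=2: stock 162.0016 → up 236.5223 (V=42.0180), down 140.9414 (V=63.9690). Price 32.1024; hedge Δ=-0.2297, bond B=69.3075.
  t=1,j=0: stock 66.1200 → up 96.5352 (V=47.1670), down 57.5244 (V=54.0145). Price 34.5176; hedge Δ=-0.1755, bond B=46.1235.
  t=1,j=1: stock 110.9600 → up 162.0016 (V=32.1024), down 96.5352 (V=47.1670). Price 24.3811; hedge Δ=-0.2301, bond B=49.9142.
  t=0,j=0: stock 76.0000 → up 110.9600 (V=24.3811), down 66.1200 (V=34.5176). Price 18.4056; hedge Δ=-0.2261, bond B=35.5860.
The time-0 hedge costs 18.4056, which is the no-arbitrage price.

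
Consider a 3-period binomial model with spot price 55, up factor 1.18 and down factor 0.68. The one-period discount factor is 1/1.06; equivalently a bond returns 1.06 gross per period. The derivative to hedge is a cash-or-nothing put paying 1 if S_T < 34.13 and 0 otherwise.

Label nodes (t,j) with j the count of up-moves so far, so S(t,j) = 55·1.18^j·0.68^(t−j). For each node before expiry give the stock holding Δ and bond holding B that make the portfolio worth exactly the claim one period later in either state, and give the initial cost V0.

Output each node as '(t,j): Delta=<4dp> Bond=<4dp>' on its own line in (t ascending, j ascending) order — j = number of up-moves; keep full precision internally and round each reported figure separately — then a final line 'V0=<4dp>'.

No-arbitrage ⇒ martingale measure with p* = (R−d)/(u−d) = 0.7600.
Terminal payoffs: V(3,0)=1.0000, V(3,1)=1.0000, V(3,2)=0.0000, V(3,3)=0.0000
(2,0): S=25.4320. Δ = (V_up−V_dn)/(S_up−S_dn) = (1.0000−1.0000)/(30.0098−17.2938) = 0.0000. V = [p*·1.0000 + (1−p*)·1.0000]/1.06 = 0.9434. B = V − Δ·S = 0.9434.
(2,1): S=44.1320. Δ = (V_up−V_dn)/(S_up−S_dn) = (0.0000−1.0000)/(52.0758−30.0098) = -0.0453. V = [p*·0.0000 + (1−p*)·1.0000]/1.06 = 0.2264. B = V − Δ·S = 2.2264.
(2,2): S=76.5820. Δ = (V_up−V_dn)/(S_up−S_dn) = (0.0000−0.0000)/(90.3668−52.0758) = 0.0000. V = [p*·0.0000 + (1−p*)·0.0000]/1.06 = 0.0000. B = V − Δ·S = 0.0000.
(1,0): S=37.4000. Δ = (V_up−V_dn)/(S_up−S_dn) = (0.2264−0.9434)/(44.1320−25.4320) = -0.0383. V = [p*·0.2264 + (1−p*)·0.9434]/1.06 = 0.3759. B = V − Δ·S = 1.8099.
(1,1): S=64.9000. Δ = (V_up−V_dn)/(S_up−S_dn) = (0.0000−0.2264)/(76.5820−44.1320) = -0.0070. V = [p*·0.0000 + (1−p*)·0.2264]/1.06 = 0.0513. B = V − Δ·S = 0.5041.
(0,0): S=55.0000. Δ = (V_up−V_dn)/(S_up−S_dn) = (0.0513−0.3759)/(64.9000−37.4000) = -0.0118. V = [p*·0.0513 + (1−p*)·0.3759]/1.06 = 0.1219. B = V − Δ·S = 0.7712.
Self-financing check: at every node Δ·S+B equals the discounted successor values.

(0,0): Delta=-0.0118 Bond=0.7712
(1,0): Delta=-0.0383 Bond=1.8099
(1,1): Delta=-0.0070 Bond=0.5041
(2,0): Delta=0.0000 Bond=0.9434
(2,1): Delta=-0.0453 Bond=2.2264
(2,2): Delta=0.0000 Bond=0.0000
V0=0.1219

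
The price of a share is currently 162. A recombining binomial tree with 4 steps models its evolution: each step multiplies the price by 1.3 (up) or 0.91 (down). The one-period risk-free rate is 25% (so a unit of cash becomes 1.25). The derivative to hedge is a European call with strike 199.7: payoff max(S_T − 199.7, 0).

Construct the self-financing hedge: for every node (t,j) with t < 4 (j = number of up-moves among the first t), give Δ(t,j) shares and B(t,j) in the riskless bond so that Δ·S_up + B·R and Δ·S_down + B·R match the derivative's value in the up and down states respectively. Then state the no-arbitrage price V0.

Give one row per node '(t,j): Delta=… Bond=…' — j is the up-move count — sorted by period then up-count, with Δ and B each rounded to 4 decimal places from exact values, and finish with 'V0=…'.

(0,0): Delta=0.9849 Bond=-79.2185
(1,0): Delta=0.8893 Bond=-84.9250
(1,1): Delta=0.9947 Bond=-101.0963
(2,0): Delta=0.3601 Bond=-35.1732
(2,1): Delta=0.9437 Bond=-116.5949
(2,2): Delta=1.0000 Bond=-127.8080
(3,0): Delta=0.0000 Bond=0.0000
(3,1): Delta=0.3972 Bond=-50.4321
(3,2): Delta=1.0000 Bond=-159.7600
(3,3): Delta=1.0000 Bond=-159.7600
V0=80.3361

Since d<R<u, set p* = (R−d)/(u−d) = 0.8718; price each node as the discounted p*-expectation of its children.
Terminal payoffs: V(4,0)=0.0000, V(4,1)=0.0000, V(4,2)=27.0172, V(4,3)=124.1817, V(4,4)=262.9882
Node (3,0) S=122.0785: V=(p*·0.0000+(1−p*)·0.0000)/1.25=0.0000; Δ=(0.0000−0.0000)/(158.7021−111.0914)=0.0000; B=V−Δ·S=0.0000
Node (3,1) S=174.3979: V=(p*·27.0172+(1−p*)·0.0000)/1.25=18.8428; Δ=(27.0172−0.0000)/(226.7172−158.7021)=0.3972; B=V−Δ·S=-50.4321
Node (3,2) S=249.1398: V=(p*·124.1817+(1−p*)·27.0172)/1.25=89.3798; Δ=(124.1817−27.0172)/(323.8817−226.7172)=1.0000; B=V−Δ·S=-159.7600
Node (3,3) S=355.9140: V=(p*·262.9882+(1−p*)·124.1817)/1.25=196.1540; Δ=(262.9882−124.1817)/(462.6882−323.8817)=1.0000; B=V−Δ·S=-159.7600
Node (2,0) S=134.1522: V=(p*·18.8428+(1−p*)·0.0000)/1.25=13.1416; Δ=(18.8428−0.0000)/(174.3979−122.0785)=0.3601; B=V−Δ·S=-35.1732
Node (2,1) S=191.6460: V=(p*·89.3798+(1−p*)·18.8428)/1.25=64.2693; Δ=(89.3798−18.8428)/(249.1398−174.3979)=0.9437; B=V−Δ·S=-116.5949
Node (2,2) S=273.7800: V=(p*·196.1540+(1−p*)·89.3798)/1.25=145.9720; Δ=(196.1540−89.3798)/(355.9140−249.1398)=1.0000; B=V−Δ·S=-127.8080
Node (1,0) S=147.4200: V=(p*·64.2693+(1−p*)·13.1416)/1.25=46.1716; Δ=(64.2693−13.1416)/(191.6460−134.1522)=0.8893; B=V−Δ·S=-84.9250
Node (1,1) S=210.6000: V=(p*·145.9720+(1−p*)·64.2693)/1.25=108.3978; Δ=(145.9720−64.2693)/(273.7800−191.6460)=0.9947; B=V−Δ·S=-101.0963
Node (0,0) S=162.0000: V=(p*·108.3978+(1−p*)·46.1716)/1.25=80.3361; Δ=(108.3978−46.1716)/(210.6000−147.4200)=0.9849; B=V−Δ·S=-79.2185
Self-financing check: at every node Δ·S+B equals the discounted successor values.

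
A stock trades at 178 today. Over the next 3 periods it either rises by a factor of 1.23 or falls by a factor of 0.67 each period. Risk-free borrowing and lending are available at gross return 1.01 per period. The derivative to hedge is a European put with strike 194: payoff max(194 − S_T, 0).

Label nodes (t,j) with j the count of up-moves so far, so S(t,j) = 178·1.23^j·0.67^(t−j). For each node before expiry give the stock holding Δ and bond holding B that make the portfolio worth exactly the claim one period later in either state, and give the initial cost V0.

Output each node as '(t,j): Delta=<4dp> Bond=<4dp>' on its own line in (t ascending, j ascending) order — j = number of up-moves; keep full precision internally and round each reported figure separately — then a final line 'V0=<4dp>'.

(0,0): Delta=-0.5025 Bond=129.5500
(1,0): Delta=-1.0000 Bond=190.1774
(1,1): Delta=-0.3271 Bond=92.4542
(2,0): Delta=-1.0000 Bond=192.0792
(2,1): Delta=-1.0000 Bond=192.0792
(2,2): Delta=-0.0900 Bond=29.5138
V0=40.1051

Risk-neutral probability p* = (R−d)/(u−d) = (1.01−0.67)/(1.23−0.67) = 0.6071.
Payoff layer (t=3): V(3,0)=140.4642, V(3,1)=95.7178, V(3,2)=13.5715, V(3,3)=0.0000
Node (2,0) S=79.9042: V=(p*·95.7178+(1−p*)·140.4642)/1.01=112.1750; Δ=(95.7178−140.4642)/(98.2822−53.5358)=-1.0000; B=V−Δ·S=192.0792
Node (2,1) S=146.6898: V=(p*·13.5715+(1−p*)·95.7178)/1.01=45.3894; Δ=(13.5715−95.7178)/(180.4285−98.2822)=-1.0000; B=V−Δ·S=192.0792
Node (2,2) S=269.2962: V=(p*·0.0000+(1−p*)·13.5715)/1.01=5.2789; Δ=(0.0000−13.5715)/(331.2343−180.4285)=-0.0900; B=V−Δ·S=29.5138
Node (1,0) S=119.2600: V=(p*·45.3894+(1−p*)·112.1750)/1.01=70.9174; Δ=(45.3894−112.1750)/(146.6898−79.9042)=-1.0000; B=V−Δ·S=190.1774
Node (1,1) S=218.9400: V=(p*·5.2789+(1−p*)·45.3894)/1.01=20.8283; Δ=(5.2789−45.3894)/(269.2962−146.6898)=-0.3271; B=V−Δ·S=92.4542
Node (0,0) S=178.0000: V=(p*·20.8283+(1−p*)·70.9174)/1.01=40.1051; Δ=(20.8283−70.9174)/(218.9400−119.2600)=-0.5025; B=V−Δ·S=129.5500
Root portfolio cost Δ·178+B reproduces V0=40.1051.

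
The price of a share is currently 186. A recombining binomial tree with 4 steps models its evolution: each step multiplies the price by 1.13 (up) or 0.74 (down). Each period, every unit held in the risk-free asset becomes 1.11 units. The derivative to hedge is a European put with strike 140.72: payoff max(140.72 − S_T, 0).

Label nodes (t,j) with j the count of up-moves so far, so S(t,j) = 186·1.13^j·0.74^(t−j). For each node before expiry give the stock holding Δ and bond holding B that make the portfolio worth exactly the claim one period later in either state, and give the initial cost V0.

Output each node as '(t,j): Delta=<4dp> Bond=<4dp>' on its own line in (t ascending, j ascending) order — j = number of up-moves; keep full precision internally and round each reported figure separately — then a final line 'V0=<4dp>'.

(0,0): Delta=-0.0183 Bond=3.5245
(1,0): Delta=-0.2123 Bond=30.6157
(1,1): Delta=-0.0114 Bond=2.4688
(2,0): Delta=-1.0000 Bond=114.2115
(2,1): Delta=-0.1844 Bond=29.6468
(2,2): Delta=-0.0053 Bond=1.2859
(3,0): Delta=-1.0000 Bond=126.7748
(3,1): Delta=-1.0000 Bond=126.7748
(3,2): Delta=-0.1556 Bond=27.8340
(3,3): Delta=0.0000 Bond=0.0000
V0=0.1189

No-arbitrage ⇒ martingale measure with p* = (R−d)/(u−d) = 0.9487.
Terminal payoffs: V(4,0)=84.9450, V(4,1)=55.5500, V(4,2)=10.6631, V(4,3)=0.0000, V(4,4)=0.0000
(3,0): S=75.3717. Δ = (V_up−V_dn)/(S_up−S_dn) = (55.5500−84.9450)/(85.1700−55.7750) = -1.0000. V = [p*·55.5500 + (1−p*)·84.9450]/1.11 = 51.4031. B = V − Δ·S = 126.7748.
(3,1): S=115.0946. Δ = (V_up−V_dn)/(S_up−S_dn) = (10.6631−55.5500)/(130.0569−85.1700) = -1.0000. V = [p*·10.6631 + (1−p*)·55.5500]/1.11 = 11.6802. B = V − Δ·S = 126.7748.
(3,2): S=175.7525. Δ = (V_up−V_dn)/(S_up−S_dn) = (0.0000−10.6631)/(198.6003−130.0569) = -0.1556. V = [p*·0.0000 + (1−p*)·10.6631]/1.11 = 0.4926. B = V − Δ·S = 27.8340.
(3,3): S=268.3788. Δ = (V_up−V_dn)/(S_up−S_dn) = (0.0000−0.0000)/(303.2681−198.6003) = 0.0000. V = [p*·0.0000 + (1−p*)·0.0000]/1.11 = 0.0000. B = V − Δ·S = 0.0000.
(2,0): S=101.8536. Δ = (V_up−V_dn)/(S_up−S_dn) = (11.6802−51.4031)/(115.0946−75.3717) = -1.0000. V = [p*·11.6802 + (1−p*)·51.4031]/1.11 = 12.3579. B = V − Δ·S = 114.2115.
(2,1): S=155.5332. Δ = (V_up−V_dn)/(S_up−S_dn) = (0.4926−11.6802)/(175.7525−115.0946) = -0.1844. V = [p*·0.4926 + (1−p*)·11.6802]/1.11 = 0.9607. B = V − Δ·S = 29.6468.
(2,2): S=237.5034. Δ = (V_up−V_dn)/(S_up−S_dn) = (0.0000−0.4926)/(268.3788−175.7525) = -0.0053. V = [p*·0.0000 + (1−p*)·0.4926]/1.11 = 0.0228. B = V − Δ·S = 1.2859.
(1,0): S=137.6400. Δ = (V_up−V_dn)/(S_up−S_dn) = (0.9607−12.3579)/(155.5332−101.8536) = -0.2123. V = [p*·0.9607 + (1−p*)·12.3579]/1.11 = 1.3920. B = V − Δ·S = 30.6157.
(1,1): S=210.1800. Δ = (V_up−V_dn)/(S_up−S_dn) = (0.0228−0.9607)/(237.5034−155.5332) = -0.0114. V = [p*·0.0228 + (1−p*)·0.9607]/1.11 = 0.0638. B = V − Δ·S = 2.4688.
(0,0): S=186.0000. Δ = (V_up−V_dn)/(S_up−S_dn) = (0.0638−1.3920)/(210.1800−137.6400) = -0.0183. V = [p*·0.0638 + (1−p*)·1.3920]/1.11 = 0.1189. B = V − Δ·S = 3.5245.
Root portfolio cost Δ·186+B reproduces V0=0.1189.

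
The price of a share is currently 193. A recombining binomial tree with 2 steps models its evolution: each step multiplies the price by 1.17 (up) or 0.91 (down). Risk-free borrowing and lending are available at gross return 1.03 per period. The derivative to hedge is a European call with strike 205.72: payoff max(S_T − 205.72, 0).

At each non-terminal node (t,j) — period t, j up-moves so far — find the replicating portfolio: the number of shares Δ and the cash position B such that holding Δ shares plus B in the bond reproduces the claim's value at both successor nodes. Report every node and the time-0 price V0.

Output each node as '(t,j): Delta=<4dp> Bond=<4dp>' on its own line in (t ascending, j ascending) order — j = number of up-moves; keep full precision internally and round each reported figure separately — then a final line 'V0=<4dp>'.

(0,0): Delta=0.5222 Bond=-89.0414
(1,0): Delta=0.0000 Bond=0.0000
(1,1): Delta=0.9960 Bond=-198.7106
V0=11.7417

Under the risk-neutral measure, an up-move has probability p* = (R−d)/(u−d) = 0.4615 and values discount at R = 1.03.
At expiry t=2: V(2,0)=0.0000, V(2,1)=0.0000, V(2,2)=58.4777
Node (1,0) S=175.6300: V=(p*·0.0000+(1−p*)·0.0000)/1.03=0.0000; Δ=(0.0000−0.0000)/(205.4871−159.8233)=0.0000; B=V−Δ·S=0.0000
Node (1,1) S=225.8100: V=(p*·58.4777+(1−p*)·0.0000)/1.03=26.2036; Δ=(58.4777−0.0000)/(264.1977−205.4871)=0.9960; B=V−Δ·S=-198.7106
Node (0,0) S=193.0000: V=(p*·26.2036+(1−p*)·0.0000)/1.03=11.7417; Δ=(26.2036−0.0000)/(225.8100−175.6300)=0.5222; B=V−Δ·S=-89.0414
Check: Δ(0,0)·S0 + B(0,0) = 11.7417 = V0.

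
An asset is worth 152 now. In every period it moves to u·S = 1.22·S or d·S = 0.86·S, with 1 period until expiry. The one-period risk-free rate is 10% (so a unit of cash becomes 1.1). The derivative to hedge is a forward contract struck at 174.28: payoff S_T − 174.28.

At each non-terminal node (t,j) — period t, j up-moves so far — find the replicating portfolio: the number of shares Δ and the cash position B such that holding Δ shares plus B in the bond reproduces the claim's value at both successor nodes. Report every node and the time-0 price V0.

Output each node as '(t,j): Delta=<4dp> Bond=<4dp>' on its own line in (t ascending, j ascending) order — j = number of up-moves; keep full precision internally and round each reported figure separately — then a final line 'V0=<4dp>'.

(0,0): Delta=1.0000 Bond=-158.4364
V0=-6.4364

Since d<R<u, set p* = (R−d)/(u−d) = 0.6667; price each node as the discounted p*-expectation of its children.
At expiry t=1: V(1,0)=-43.5600, V(1,1)=11.1600
(0,0): S=152.0000. Δ = (V_up−V_dn)/(S_up−S_dn) = (11.1600−-43.5600)/(185.4400−130.7200) = 1.0000. V = [p*·11.1600 + (1−p*)·-43.5600]/1.1 = -6.4364. B = V − Δ·S = -158.4364.
Root portfolio cost Δ·152+B reproduces V0=-6.4364.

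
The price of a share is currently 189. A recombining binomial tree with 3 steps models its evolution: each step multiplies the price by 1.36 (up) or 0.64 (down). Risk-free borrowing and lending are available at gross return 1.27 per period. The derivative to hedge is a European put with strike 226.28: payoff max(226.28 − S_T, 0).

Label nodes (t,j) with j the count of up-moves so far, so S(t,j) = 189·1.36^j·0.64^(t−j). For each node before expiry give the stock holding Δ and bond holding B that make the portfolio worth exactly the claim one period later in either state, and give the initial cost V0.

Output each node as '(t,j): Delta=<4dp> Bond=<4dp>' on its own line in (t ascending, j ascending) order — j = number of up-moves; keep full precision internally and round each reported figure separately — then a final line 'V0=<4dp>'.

(0,0): Delta=-0.1309 Bond=27.6929
(1,0): Delta=-1.0000 Bond=140.2939
(1,1): Delta=-0.0725 Bond=20.1522
(2,0): Delta=-1.0000 Bond=178.1732
(2,1): Delta=-1.0000 Bond=178.1732
(2,2): Delta=-0.0101 Bond=3.7962
V0=2.9490

Since d<R<u, set p* = (R−d)/(u−d) = 0.8750; price each node as the discounted p*-expectation of its children.
Terminal values V(3,·): V(3,0)=176.7348, V(3,1)=120.9964, V(3,2)=2.5524, V(3,3)=0.0000
(2,0): S=77.4144. Δ = (V_up−V_dn)/(S_up−S_dn) = (120.9964−176.7348)/(105.2836−49.5452) = -1.0000. V = [p*·120.9964 + (1−p*)·176.7348]/1.27 = 100.7588. B = V − Δ·S = 178.1732.
(2,1): S=164.5056. Δ = (V_up−V_dn)/(S_up−S_dn) = (2.5524−120.9964)/(223.7276−105.2836) = -1.0000. V = [p*·2.5524 + (1−p*)·120.9964]/1.27 = 13.6676. B = V − Δ·S = 178.1732.
(2,2): S=349.5744. Δ = (V_up−V_dn)/(S_up−S_dn) = (0.0000−2.5524)/(475.4212−223.7276) = -0.0101. V = [p*·0.0000 + (1−p*)·2.5524]/1.27 = 0.2512. B = V − Δ·S = 3.7962.
(1,0): S=120.9600. Δ = (V_up−V_dn)/(S_up−S_dn) = (13.6676−100.7588)/(164.5056−77.4144) = -1.0000. V = [p*·13.6676 + (1−p*)·100.7588]/1.27 = 19.3339. B = V − Δ·S = 140.2939.
(1,1): S=257.0400. Δ = (V_up−V_dn)/(S_up−S_dn) = (0.2512−13.6676)/(349.5744−164.5056) = -0.0725. V = [p*·0.2512 + (1−p*)·13.6676]/1.27 = 1.5183. B = V − Δ·S = 20.1522.
(0,0): S=189.0000. Δ = (V_up−V_dn)/(S_up−S_dn) = (1.5183−19.3339)/(257.0400−120.9600) = -0.1309. V = [p*·1.5183 + (1−p*)·19.3339]/1.27 = 2.9490. B = V − Δ·S = 27.6929.
Check: Δ(0,0)·S0 + B(0,0) = 2.9490 = V0.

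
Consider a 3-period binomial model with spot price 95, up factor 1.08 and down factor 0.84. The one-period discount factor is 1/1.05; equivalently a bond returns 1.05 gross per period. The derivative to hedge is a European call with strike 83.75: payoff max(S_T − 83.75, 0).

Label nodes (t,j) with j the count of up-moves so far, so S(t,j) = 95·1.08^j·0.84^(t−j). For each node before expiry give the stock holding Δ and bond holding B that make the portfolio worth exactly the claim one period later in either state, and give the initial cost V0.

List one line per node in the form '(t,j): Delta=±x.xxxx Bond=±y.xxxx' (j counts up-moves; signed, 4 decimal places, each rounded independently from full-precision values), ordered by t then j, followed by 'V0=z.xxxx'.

Under the risk-neutral measure, an up-move has probability p* = (R−d)/(u−d) = 0.8750 and values discount at R = 1.05.
Terminal payoffs: V(3,0)=0.0000, V(3,1)=0.0000, V(3,2)=9.3287, V(3,3)=35.9226
Node (2,0) S=67.0320: V=(p*·0.0000+(1−p*)·0.0000)/1.05=0.0000; Δ=(0.0000−0.0000)/(72.3946−56.3069)=0.0000; B=V−Δ·S=0.0000
Node (2,1) S=86.1840: V=(p*·9.3287+(1−p*)·0.0000)/1.05=7.7739; Δ=(9.3287−0.0000)/(93.0787−72.3946)=0.4510; B=V−Δ·S=-31.0957
Node (2,2) S=110.8080: V=(p*·35.9226+(1−p*)·9.3287)/1.05=31.0461; Δ=(35.9226−9.3287)/(119.6726−93.0787)=1.0000; B=V−Δ·S=-79.7619
Node (1,0) S=79.8000: V=(p*·7.7739+(1−p*)·0.0000)/1.05=6.4783; Δ=(7.7739−0.0000)/(86.1840−67.0320)=0.4059; B=V−Δ·S=-25.9131
Node (1,1) S=102.6000: V=(p*·31.0461+(1−p*)·7.7739)/1.05=26.7972; Δ=(31.0461−7.7739)/(110.8080−86.1840)=0.9451; B=V−Δ·S=-70.1701
Node (0,0) S=95.0000: V=(p*·26.7972+(1−p*)·6.4783)/1.05=23.1022; Δ=(26.7972−6.4783)/(102.6000−79.8000)=0.8912; B=V−Δ·S=-61.5600
The time-0 hedge costs 23.1022, which is the no-arbitrage price.

(0,0): Delta=0.8912 Bond=-61.5600
(1,0): Delta=0.4059 Bond=-25.9131
(1,1): Delta=0.9451 Bond=-70.1701
(2,0): Delta=0.0000 Bond=0.0000
(2,1): Delta=0.4510 Bond=-31.0957
(2,2): Delta=1.0000 Bond=-79.7619
V0=23.1022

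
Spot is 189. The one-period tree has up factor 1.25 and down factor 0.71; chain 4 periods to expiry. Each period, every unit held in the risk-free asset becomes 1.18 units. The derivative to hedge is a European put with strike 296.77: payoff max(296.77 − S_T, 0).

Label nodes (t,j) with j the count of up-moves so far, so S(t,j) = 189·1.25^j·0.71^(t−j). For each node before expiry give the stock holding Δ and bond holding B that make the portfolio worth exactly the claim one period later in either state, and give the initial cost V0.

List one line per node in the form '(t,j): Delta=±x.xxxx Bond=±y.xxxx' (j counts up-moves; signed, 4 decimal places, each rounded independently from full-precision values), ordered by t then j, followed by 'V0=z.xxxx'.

The replicating-portfolio and risk-neutral prices coincide; use p* = (1.18−0.71)/(1.25−0.71) = 0.8704 for the latter.
Terminal values V(4,·): V(4,0)=248.7419, V(4,1)=212.2135, V(4,2)=147.9030, V(4,3)=34.6802, V(4,4)=0.0000
(3,0): S=67.6452. Δ = (V_up−V_dn)/(S_up−S_dn) = (212.2135−248.7419)/(84.5565−48.0281) = -1.0000. V = [p*·212.2135 + (1−p*)·248.7419]/1.18 = 183.8548. B = V − Δ·S = 251.5000.
(3,1): S=119.0936. Δ = (V_up−V_dn)/(S_up−S_dn) = (147.9030−212.2135)/(148.8670−84.5565) = -1.0000. V = [p*·147.9030 + (1−p*)·212.2135]/1.18 = 132.4064. B = V − Δ·S = 251.5000.
(3,2): S=209.6719. Δ = (V_up−V_dn)/(S_up−S_dn) = (34.6802−147.9030)/(262.0898−148.8670) = -1.0000. V = [p*·34.6802 + (1−p*)·147.9030]/1.18 = 41.8281. B = V − Δ·S = 251.5000.
(3,3): S=369.1406. Δ = (V_up−V_dn)/(S_up−S_dn) = (0.0000−34.6802)/(461.4258−262.0898) = -0.1740. V = [p*·0.0000 + (1−p*)·34.6802]/1.18 = 3.8098. B = V − Δ·S = 68.0323.
(2,0): S=95.2749. Δ = (V_up−V_dn)/(S_up−S_dn) = (132.4064−183.8548)/(119.0936−67.6452) = -1.0000. V = [p*·132.4064 + (1−p*)·183.8548]/1.18 = 117.8607. B = V − Δ·S = 213.1356.
(2,1): S=167.7375. Δ = (V_up−V_dn)/(S_up−S_dn) = (41.8281−132.4064)/(209.6719−119.0936) = -1.0000. V = [p*·41.8281 + (1−p*)·132.4064]/1.18 = 45.3981. B = V − Δ·S = 213.1356.
(2,2): S=295.3125. Δ = (V_up−V_dn)/(S_up−S_dn) = (3.8098−41.8281)/(369.1406−209.6719) = -0.2384. V = [p*·3.8098 + (1−p*)·41.8281]/1.18 = 7.4052. B = V − Δ·S = 77.8095.
(1,0): S=134.1900. Δ = (V_up−V_dn)/(S_up−S_dn) = (45.3981−117.8607)/(167.7375−95.2749) = -1.0000. V = [p*·45.3981 + (1−p*)·117.8607]/1.18 = 46.4334. B = V − Δ·S = 180.6234.
(1,1): S=236.2500. Δ = (V_up−V_dn)/(S_up−S_dn) = (7.4052−45.3981)/(295.3125−167.7375) = -0.2978. V = [p*·7.4052 + (1−p*)·45.3981]/1.18 = 10.4493. B = V − Δ·S = 80.8066.
(0,0): S=189.0000. Δ = (V_up−V_dn)/(S_up−S_dn) = (10.4493−46.4334)/(236.2500−134.1900) = -0.3526. V = [p*·10.4493 + (1−p*)·46.4334]/1.18 = 12.8084. B = V − Δ·S = 79.4456.
Root portfolio cost Δ·189+B reproduces V0=12.8084.

(0,0): Delta=-0.3526 Bond=79.4456
(1,0): Delta=-1.0000 Bond=180.6234
(1,1): Delta=-0.2978 Bond=80.8066
(2,0): Delta=-1.0000 Bond=213.1356
(2,1): Delta=-1.0000 Bond=213.1356
(2,2): Delta=-0.2384 Bond=77.8095
(3,0): Delta=-1.0000 Bond=251.5000
(3,1): Delta=-1.0000 Bond=251.5000
(3,2): Delta=-1.0000 Bond=251.5000
(3,3): Delta=-0.1740 Bond=68.0323
V0=12.8084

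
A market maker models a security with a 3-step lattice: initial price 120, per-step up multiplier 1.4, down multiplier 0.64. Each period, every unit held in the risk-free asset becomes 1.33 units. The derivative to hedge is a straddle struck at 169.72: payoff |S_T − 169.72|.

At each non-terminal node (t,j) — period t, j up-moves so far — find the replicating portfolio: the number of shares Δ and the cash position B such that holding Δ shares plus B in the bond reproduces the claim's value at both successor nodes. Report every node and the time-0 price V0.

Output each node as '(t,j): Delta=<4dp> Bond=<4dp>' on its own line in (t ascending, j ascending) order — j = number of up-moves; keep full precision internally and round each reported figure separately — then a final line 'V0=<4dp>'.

(0,0): Delta=0.6305 Bond=-22.0132
(1,0): Delta=-1.0000 Bond=95.9466
(1,1): Delta=0.7061 Bond=-41.9814
(2,0): Delta=-1.0000 Bond=127.6090
(2,1): Delta=-1.0000 Bond=127.6090
(2,2): Delta=0.7853 Bond=-74.4456
V0=53.6496

No-arbitrage ⇒ martingale measure with p* = (R−d)/(u−d) = 0.9079.
At expiry t=3: V(3,0)=138.2627, V(3,1)=100.9072, V(3,2)=19.1920, V(3,3)=159.5600
  t=2,j=0: stock 49.1520 → up 68.8128 (V=100.9072), down 31.4573 (V=138.2627). Price 78.4570; hedge Δ=-1.0000, bond B=127.6090.
  t=2,j=1: stock 107.5200 → up 150.5280 (V=19.1920), down 68.8128 (V=100.9072). Price 20.0890; hedge Δ=-1.0000, bond B=127.6090.
  t=2,j=2: stock 235.2000 → up 329.2800 (V=159.5600), down 150.5280 (V=19.1920). Price 110.2491; hedge Δ=0.7853, bond B=-74.4456.
  t=1,j=0: stock 76.8000 → up 107.5200 (V=20.0890), down 49.1520 (V=78.4570). Price 19.1466; hedge Δ=-1.0000, bond B=95.9466.
  t=1,j=1: stock 168.0000 → up 235.2000 (V=110.2491), down 107.5200 (V=20.0890). Price 76.6503; hedge Δ=0.7061, bond B=-41.9814.
  t=0,j=0: stock 120.0000 → up 168.0000 (V=76.6503), down 76.8000 (V=19.1466). Price 53.6496; hedge Δ=0.6305, bond B=-22.0132.
Self-financing check: at every node Δ·S+B equals the discounted successor values.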